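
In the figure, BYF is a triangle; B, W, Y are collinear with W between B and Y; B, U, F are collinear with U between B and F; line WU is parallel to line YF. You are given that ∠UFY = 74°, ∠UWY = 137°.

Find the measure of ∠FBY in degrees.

∠FBY = 63°

1. ∠BFY = 74°  [U on ray FB]
2. ∠BWU = 43°  [linear pair at W on BY]
3. ∠BUW = 74°  [WU∥YF, corresponding at U]
4. ∠UBW = 63°  [△BWU]
5. ∠FBY = 63°  [W on BY, U on BF]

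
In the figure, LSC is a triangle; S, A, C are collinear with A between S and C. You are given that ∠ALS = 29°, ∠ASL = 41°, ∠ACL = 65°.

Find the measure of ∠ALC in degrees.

1. ∠LAS = 110°  [△LSA]
2. ∠CAL = 70°  [linear pair at A on SC]
3. ∠ALC = 45°  [△LAC]

∠ALC = 45°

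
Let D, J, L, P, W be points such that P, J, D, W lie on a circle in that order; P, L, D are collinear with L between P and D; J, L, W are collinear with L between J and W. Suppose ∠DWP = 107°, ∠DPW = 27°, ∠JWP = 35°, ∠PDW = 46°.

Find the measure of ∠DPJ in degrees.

1. ∠DJP = 73°  [cyclic PJDW, opposite ∠J+∠W]
2. ∠JDP = 35°  [same arc PJ]
3. ∠DPJ = 72°  [△PJD]

∠DPJ = 72°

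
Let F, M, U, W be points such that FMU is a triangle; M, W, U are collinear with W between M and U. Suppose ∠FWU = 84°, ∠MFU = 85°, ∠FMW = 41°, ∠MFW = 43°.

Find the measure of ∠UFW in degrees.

1. ∠FMU = 41°  [W on ray MU]
2. ∠FUM = 54°  [△FMU]
3. ∠FUW = 54°  [W on ray UM]
4. ∠UFW = 42°  [△FWU]

∠UFW = 42°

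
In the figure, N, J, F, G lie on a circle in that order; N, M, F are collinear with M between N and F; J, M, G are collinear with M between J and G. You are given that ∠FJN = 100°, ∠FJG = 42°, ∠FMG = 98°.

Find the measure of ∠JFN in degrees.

∠JFN = 56°

1. ∠FNG = 42°  [same arc FG]
2. ∠GMN = 82°  [linear pair at M on NF]
3. ∠JGN = 56°  [△NMG]
4. ∠JFN = 56°  [same arc NJ]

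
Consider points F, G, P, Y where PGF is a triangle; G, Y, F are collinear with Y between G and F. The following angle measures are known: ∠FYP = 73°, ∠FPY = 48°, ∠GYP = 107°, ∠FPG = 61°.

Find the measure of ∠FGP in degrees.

∠FGP = 60°

1. ∠PFY = 59°  [△PYF]
2. ∠GFP = 59°  [Y on ray FG]
3. ∠FGP = 60°  [△PGF]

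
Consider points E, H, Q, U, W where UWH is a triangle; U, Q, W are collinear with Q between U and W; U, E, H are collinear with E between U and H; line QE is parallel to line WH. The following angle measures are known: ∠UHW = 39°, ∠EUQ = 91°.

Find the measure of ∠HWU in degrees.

1. ∠QEU = 39°  [QE∥WH, corresponding at E]
2. ∠EQU = 50°  [△UQE]
3. ∠HWU = 50°  [QE∥WH, corresponding at Q]

∠HWU = 50°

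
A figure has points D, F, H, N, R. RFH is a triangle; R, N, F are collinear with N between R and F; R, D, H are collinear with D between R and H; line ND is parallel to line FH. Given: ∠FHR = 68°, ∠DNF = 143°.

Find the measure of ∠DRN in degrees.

∠DRN = 75°

1. ∠NDR = 68°  [ND∥FH, corresponding at D]
2. ∠DNR = 37°  [linear pair at N on RF]
3. ∠DRN = 75°  [△RND]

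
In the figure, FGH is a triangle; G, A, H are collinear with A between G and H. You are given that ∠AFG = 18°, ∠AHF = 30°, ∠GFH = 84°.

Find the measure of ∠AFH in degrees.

∠AFH = 66°

1. ∠FHG = 30°  [A on ray HG]
2. ∠FGH = 66°  [△FGH]
3. ∠AGF = 66°  [A on ray GH]
4. ∠FAG = 96°  [△FGA]
5. ∠FAH = 84°  [linear pair at A on GH]
6. ∠AFH = 66°  [△FAH]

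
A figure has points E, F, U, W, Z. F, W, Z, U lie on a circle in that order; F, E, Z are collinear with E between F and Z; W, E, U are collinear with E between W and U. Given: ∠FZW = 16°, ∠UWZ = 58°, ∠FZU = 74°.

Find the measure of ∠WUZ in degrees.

∠WUZ = 32°

1. ∠WEZ = 106°  [△WEZ]
2. ∠FWU = 74°  [same arc FU]
3. ∠FEW = 74°  [linear pair at E on FZ]
4. ∠WFZ = 32°  [△FEW]
5. ∠WUZ = 32°  [same arc WZ]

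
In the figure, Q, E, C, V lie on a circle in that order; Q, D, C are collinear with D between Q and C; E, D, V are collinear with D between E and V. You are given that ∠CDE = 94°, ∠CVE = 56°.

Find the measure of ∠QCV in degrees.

∠QCV = 38°

1. ∠QDV = 94°  [vertical angles at D]
2. ∠CDV = 86°  [linear pair at D on QC]
3. ∠QCV = 38°  [△CDV]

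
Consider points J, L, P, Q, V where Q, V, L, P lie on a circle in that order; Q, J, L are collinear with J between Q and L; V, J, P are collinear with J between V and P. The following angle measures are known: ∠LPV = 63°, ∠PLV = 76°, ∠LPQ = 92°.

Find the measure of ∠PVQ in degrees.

1. ∠LQV = 63°  [same arc VL]
2. ∠PQV = 104°  [cyclic QVLP, opposite ∠Q+∠L]
3. ∠LVQ = 88°  [cyclic QVLP, opposite ∠V+∠P]
4. ∠QLV = 29°  [△QVL]
5. ∠QPV = 29°  [same arc QV]
6. ∠PVQ = 47°  [△QVP]

∠PVQ = 47°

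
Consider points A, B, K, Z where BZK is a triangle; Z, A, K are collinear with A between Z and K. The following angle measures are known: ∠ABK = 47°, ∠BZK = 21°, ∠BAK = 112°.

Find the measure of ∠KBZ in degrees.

∠KBZ = 138°

1. ∠AKB = 21°  [△BAK]
2. ∠BKZ = 21°  [A on ray KZ]
3. ∠KBZ = 138°  [△BZK]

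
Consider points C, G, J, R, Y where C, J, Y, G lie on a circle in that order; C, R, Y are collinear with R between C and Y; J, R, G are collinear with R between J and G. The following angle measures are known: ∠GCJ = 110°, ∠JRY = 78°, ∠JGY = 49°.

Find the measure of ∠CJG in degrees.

∠CJG = 29°

1. ∠CRJ = 102°  [linear pair at R on CY]
2. ∠JCY = 49°  [same arc JY]
3. ∠CJG = 29°  [△CRJ]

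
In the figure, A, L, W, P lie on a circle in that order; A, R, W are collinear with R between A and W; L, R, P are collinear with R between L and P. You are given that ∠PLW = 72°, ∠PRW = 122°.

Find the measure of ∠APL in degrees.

1. ∠PAW = 72°  [same arc WP]
2. ∠ARP = 58°  [linear pair at R on AW]
3. ∠APL = 50°  [△ARP]

∠APL = 50°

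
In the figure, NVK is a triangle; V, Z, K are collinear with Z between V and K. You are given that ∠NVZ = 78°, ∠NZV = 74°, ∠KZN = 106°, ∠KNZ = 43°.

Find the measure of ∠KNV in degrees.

∠KNV = 71°

1. ∠KVN = 78°  [Z on ray VK]
2. ∠NKZ = 31°  [△NZK]
3. ∠NKV = 31°  [Z on ray KV]
4. ∠KNV = 71°  [△NVK]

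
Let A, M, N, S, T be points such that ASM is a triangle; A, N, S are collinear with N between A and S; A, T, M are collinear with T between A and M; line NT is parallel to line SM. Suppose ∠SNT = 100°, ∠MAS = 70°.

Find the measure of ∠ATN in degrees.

1. ∠ANT = 80°  [linear pair at N on AS]
2. ∠NAT = 70°  [N on AS, T on AM]
3. ∠ATN = 30°  [△ANT]

∠ATN = 30°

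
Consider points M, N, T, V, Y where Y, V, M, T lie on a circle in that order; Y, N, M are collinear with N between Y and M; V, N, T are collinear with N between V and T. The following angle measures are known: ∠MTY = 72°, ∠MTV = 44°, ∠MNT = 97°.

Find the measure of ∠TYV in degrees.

1. ∠MYV = 44°  [same arc VM]
2. ∠TMY = 39°  [△MNT]
3. ∠VNY = 97°  [vertical angles at N]
4. ∠TNY = 83°  [linear pair at N on YM]
5. ∠TVY = 39°  [△YNV]
6. ∠MYT = 69°  [△YMT]
7. ∠VTY = 28°  [△YNT]
8. ∠TYV = 113°  [△YVT]

∠TYV = 113°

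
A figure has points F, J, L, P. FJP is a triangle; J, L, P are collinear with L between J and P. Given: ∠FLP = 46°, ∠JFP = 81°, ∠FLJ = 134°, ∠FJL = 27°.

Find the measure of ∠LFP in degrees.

1. ∠FJP = 27°  [L on ray JP]
2. ∠FPJ = 72°  [△FJP]
3. ∠FPL = 72°  [L on ray PJ]
4. ∠LFP = 62°  [△FLP]

∠LFP = 62°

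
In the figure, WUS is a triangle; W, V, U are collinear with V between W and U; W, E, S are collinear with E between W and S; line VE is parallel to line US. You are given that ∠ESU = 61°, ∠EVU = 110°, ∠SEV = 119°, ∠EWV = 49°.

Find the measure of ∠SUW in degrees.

∠SUW = 70°

1. ∠USW = 61°  [E on ray SW]
2. ∠SWU = 49°  [V on WU, E on WS]
3. ∠SUW = 70°  [△WUS]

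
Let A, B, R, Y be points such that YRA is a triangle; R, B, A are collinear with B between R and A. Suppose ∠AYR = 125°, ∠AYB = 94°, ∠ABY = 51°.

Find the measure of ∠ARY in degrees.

∠ARY = 20°

1. ∠BAY = 35°  [△YBA]
2. ∠RAY = 35°  [B on ray AR]
3. ∠ARY = 20°  [△YRA]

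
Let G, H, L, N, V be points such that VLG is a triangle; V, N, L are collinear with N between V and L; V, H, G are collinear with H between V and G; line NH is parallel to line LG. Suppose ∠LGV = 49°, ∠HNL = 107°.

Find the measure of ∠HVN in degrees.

1. ∠NHV = 49°  [NH∥LG, corresponding at H]
2. ∠HNV = 73°  [linear pair at N on VL]
3. ∠HVN = 58°  [△VNH]

∠HVN = 58°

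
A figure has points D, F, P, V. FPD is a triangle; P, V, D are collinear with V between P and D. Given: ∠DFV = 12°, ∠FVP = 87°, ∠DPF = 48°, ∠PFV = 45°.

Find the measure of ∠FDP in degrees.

1. ∠DVF = 93°  [linear pair at V on PD]
2. ∠FDV = 75°  [△FVD]
3. ∠FDP = 75°  [V on ray DP]

∠FDP = 75°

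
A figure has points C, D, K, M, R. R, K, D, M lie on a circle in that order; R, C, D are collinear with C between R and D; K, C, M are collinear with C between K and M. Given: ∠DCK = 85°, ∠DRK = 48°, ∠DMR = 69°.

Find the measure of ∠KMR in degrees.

1. ∠DKR = 111°  [cyclic RKDM, opposite ∠K+∠M]
2. ∠KDR = 21°  [△RKD]
3. ∠KMR = 21°  [same arc RK]

∠KMR = 21°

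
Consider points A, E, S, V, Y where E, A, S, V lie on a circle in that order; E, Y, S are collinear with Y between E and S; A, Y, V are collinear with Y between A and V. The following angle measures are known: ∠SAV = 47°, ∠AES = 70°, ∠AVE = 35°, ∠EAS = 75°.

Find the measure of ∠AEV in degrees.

∠AEV = 117°

1. ∠AVS = 70°  [same arc AS]
2. ∠ASV = 63°  [△ASV]
3. ∠AEV = 117°  [cyclic EASV, opposite ∠E+∠S]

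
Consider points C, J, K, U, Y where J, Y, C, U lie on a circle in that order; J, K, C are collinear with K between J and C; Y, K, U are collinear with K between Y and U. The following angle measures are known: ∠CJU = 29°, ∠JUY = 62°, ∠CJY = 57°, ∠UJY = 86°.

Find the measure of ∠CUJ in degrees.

1. ∠JCY = 62°  [same arc JY]
2. ∠CYJ = 61°  [△JYC]
3. ∠CUJ = 119°  [cyclic JYCU, opposite ∠Y+∠U]

∠CUJ = 119°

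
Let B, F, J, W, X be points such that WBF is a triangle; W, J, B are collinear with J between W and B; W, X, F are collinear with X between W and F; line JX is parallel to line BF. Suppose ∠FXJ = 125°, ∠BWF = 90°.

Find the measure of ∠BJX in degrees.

∠BJX = 145°

1. ∠JXW = 55°  [linear pair at X on WF]
2. ∠JWX = 90°  [J on WB, X on WF]
3. ∠WJX = 35°  [△WJX]
4. ∠BJX = 145°  [linear pair at J on WB]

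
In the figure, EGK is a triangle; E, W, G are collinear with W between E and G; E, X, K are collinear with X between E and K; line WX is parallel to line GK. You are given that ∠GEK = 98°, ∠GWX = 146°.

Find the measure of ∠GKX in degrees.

1. ∠WEX = 98°  [W on EG, X on EK]
2. ∠EWX = 34°  [linear pair at W on EG]
3. ∠EXW = 48°  [△EWX]
4. ∠KXW = 132°  [linear pair at X on EK]
5. ∠GKX = 48°  [WX∥GK, co-interior at K–X]

∠GKX = 48°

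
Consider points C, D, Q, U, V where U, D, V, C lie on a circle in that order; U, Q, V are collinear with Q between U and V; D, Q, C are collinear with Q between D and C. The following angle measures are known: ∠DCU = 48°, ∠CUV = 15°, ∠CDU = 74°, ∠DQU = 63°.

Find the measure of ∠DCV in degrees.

∠DCV = 43°

1. ∠CUD = 58°  [△UDC]
2. ∠CDV = 15°  [same arc VC]
3. ∠CVD = 122°  [cyclic UDVC, opposite ∠U+∠V]
4. ∠DCV = 43°  [△DVC]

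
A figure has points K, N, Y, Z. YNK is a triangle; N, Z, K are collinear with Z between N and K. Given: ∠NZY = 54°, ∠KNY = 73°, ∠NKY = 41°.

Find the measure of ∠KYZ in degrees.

1. ∠KZY = 126°  [linear pair at Z on NK]
2. ∠YKZ = 41°  [Z on ray KN]
3. ∠KYZ = 13°  [△YZK]

∠KYZ = 13°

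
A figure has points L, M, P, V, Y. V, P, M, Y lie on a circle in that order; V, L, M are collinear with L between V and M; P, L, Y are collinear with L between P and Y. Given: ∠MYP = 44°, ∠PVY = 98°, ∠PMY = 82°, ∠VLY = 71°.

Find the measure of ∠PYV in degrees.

∠PYV = 55°

1. ∠MPY = 54°  [△PMY]
2. ∠MVY = 54°  [same arc MY]
3. ∠PYV = 55°  [△VLY]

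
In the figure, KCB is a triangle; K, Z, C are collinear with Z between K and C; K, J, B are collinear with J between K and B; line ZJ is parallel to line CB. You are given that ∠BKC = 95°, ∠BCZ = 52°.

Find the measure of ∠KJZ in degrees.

1. ∠BCK = 52°  [Z on ray CK]
2. ∠CBK = 33°  [△KCB]
3. ∠KJZ = 33°  [ZJ∥CB, corresponding at J]

∠KJZ = 33°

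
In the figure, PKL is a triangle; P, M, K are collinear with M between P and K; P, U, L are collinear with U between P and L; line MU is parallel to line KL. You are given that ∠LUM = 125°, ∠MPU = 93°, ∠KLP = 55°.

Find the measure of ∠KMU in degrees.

∠KMU = 148°

1. ∠MUP = 55°  [linear pair at U on PL]
2. ∠PMU = 32°  [△PMU]
3. ∠KMU = 148°  [linear pair at M on PK]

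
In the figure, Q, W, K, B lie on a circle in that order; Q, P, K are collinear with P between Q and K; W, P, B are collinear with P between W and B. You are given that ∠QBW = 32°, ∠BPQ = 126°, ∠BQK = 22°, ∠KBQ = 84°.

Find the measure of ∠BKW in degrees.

1. ∠BPK = 54°  [linear pair at P on QK]
2. ∠BWK = 22°  [same arc KB]
3. ∠BKQ = 74°  [△QKB]
4. ∠KBW = 52°  [△KPB]
5. ∠BKW = 106°  [△WKB]

∠BKW = 106°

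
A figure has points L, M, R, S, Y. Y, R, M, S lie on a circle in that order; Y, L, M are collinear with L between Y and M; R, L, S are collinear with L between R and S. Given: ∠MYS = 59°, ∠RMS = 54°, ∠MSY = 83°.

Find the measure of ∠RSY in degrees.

∠RSY = 16°

1. ∠SMY = 38°  [△YMS]
2. ∠RYS = 126°  [cyclic YRMS, opposite ∠Y+∠M]
3. ∠SRY = 38°  [same arc YS]
4. ∠RSY = 16°  [△YRS]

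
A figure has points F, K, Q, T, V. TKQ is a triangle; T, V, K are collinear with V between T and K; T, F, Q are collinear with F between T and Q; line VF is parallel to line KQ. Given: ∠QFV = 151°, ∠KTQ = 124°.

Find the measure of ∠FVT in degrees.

∠FVT = 27°

1. ∠TFV = 29°  [linear pair at F on TQ]
2. ∠FTV = 124°  [V on TK, F on TQ]
3. ∠FVT = 27°  [△TVF]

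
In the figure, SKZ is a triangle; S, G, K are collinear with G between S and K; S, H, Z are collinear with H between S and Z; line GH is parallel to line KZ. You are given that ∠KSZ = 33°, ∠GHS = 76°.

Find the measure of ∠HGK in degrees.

1. ∠GSH = 33°  [G on SK, H on SZ]
2. ∠HGS = 71°  [△SGH]
3. ∠HGK = 109°  [linear pair at G on SK]

∠HGK = 109°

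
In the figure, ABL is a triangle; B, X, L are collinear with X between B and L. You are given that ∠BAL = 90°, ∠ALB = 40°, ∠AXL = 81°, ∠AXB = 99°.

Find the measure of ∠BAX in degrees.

1. ∠ABL = 50°  [△ABL]
2. ∠ABX = 50°  [X on ray BL]
3. ∠BAX = 31°  [△ABX]

∠BAX = 31°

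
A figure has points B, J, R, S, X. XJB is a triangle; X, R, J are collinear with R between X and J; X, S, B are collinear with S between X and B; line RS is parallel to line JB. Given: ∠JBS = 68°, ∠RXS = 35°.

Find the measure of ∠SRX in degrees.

1. ∠JBX = 68°  [S on ray BX]
2. ∠BXJ = 35°  [R on XJ, S on XB]
3. ∠BJX = 77°  [△XJB]
4. ∠SRX = 77°  [RS∥JB, corresponding at R]

∠SRX = 77°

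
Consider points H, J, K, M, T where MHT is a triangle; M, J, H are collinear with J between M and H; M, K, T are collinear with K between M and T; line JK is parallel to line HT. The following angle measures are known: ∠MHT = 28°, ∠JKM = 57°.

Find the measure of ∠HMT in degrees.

1. ∠KJM = 28°  [JK∥HT, corresponding at J]
2. ∠JMK = 95°  [△MJK]
3. ∠HMT = 95°  [J on MH, K on MT]

∠HMT = 95°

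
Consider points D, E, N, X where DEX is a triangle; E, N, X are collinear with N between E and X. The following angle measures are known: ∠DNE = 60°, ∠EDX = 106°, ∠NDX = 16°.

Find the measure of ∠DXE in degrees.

∠DXE = 44°

1. ∠DNX = 120°  [linear pair at N on EX]
2. ∠DXN = 44°  [△DNX]
3. ∠DXE = 44°  [N on ray XE]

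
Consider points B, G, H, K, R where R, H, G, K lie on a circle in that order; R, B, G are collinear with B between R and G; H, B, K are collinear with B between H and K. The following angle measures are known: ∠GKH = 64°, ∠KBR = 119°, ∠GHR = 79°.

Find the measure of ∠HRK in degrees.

1. ∠GRH = 64°  [same arc HG]
2. ∠GBH = 119°  [vertical angles at B]
3. ∠HGR = 37°  [△RHG]
4. ∠HBR = 61°  [linear pair at B on RG]
5. ∠HKR = 37°  [same arc RH]
6. ∠KHR = 55°  [△RBH]
7. ∠HRK = 88°  [△RHK]

∠HRK = 88°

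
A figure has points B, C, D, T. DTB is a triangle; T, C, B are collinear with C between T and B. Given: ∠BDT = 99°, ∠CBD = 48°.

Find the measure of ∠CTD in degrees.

1. ∠DBT = 48°  [C on ray BT]
2. ∠BTD = 33°  [△DTB]
3. ∠CTD = 33°  [C on ray TB]

∠CTD = 33°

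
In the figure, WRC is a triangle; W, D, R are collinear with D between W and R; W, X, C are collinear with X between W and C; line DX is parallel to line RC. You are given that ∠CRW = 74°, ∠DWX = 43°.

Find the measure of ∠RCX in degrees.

∠RCX = 63°

1. ∠WDX = 74°  [DX∥RC, corresponding at D]
2. ∠DXW = 63°  [△WDX]
3. ∠CXD = 117°  [linear pair at X on WC]
4. ∠RCX = 63°  [DX∥RC, co-interior at C–X]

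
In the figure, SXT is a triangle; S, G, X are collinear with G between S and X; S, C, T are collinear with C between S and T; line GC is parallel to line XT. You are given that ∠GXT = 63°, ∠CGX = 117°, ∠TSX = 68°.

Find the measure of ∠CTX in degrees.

1. ∠SXT = 63°  [G on ray XS]
2. ∠STX = 49°  [△SXT]
3. ∠CTX = 49°  [C on ray TS]

∠CTX = 49°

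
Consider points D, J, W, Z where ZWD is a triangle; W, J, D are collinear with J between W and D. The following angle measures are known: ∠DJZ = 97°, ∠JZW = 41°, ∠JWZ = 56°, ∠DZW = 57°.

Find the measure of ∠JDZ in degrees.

1. ∠DWZ = 56°  [J on ray WD]
2. ∠WDZ = 67°  [△ZWD]
3. ∠JDZ = 67°  [J on ray DW]

∠JDZ = 67°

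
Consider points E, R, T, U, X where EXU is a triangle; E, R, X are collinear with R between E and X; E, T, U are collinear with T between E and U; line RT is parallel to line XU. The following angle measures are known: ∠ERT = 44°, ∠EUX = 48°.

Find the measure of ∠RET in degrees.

∠RET = 88°

1. ∠EXU = 44°  [RT∥XU, corresponding at R]
2. ∠UEX = 88°  [△EXU]
3. ∠RET = 88°  [R on EX, T on EU]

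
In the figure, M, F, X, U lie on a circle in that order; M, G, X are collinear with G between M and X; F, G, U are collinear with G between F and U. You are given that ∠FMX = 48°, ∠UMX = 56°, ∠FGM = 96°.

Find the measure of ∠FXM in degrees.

1. ∠UFX = 56°  [same arc XU]
2. ∠FGX = 84°  [linear pair at G on MX]
3. ∠FXM = 40°  [△FGX]

∠FXM = 40°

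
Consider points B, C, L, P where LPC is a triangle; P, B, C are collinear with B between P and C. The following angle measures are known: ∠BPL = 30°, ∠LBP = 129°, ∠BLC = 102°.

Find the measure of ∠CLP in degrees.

1. ∠CPL = 30°  [B on ray PC]
2. ∠CBL = 51°  [linear pair at B on PC]
3. ∠BCL = 27°  [△LBC]
4. ∠LCP = 27°  [B on ray CP]
5. ∠CLP = 123°  [△LPC]

∠CLP = 123°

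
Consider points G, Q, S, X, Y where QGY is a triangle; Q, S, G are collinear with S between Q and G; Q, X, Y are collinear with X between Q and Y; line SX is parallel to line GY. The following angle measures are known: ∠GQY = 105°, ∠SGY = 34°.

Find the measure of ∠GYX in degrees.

1. ∠QGY = 34°  [S on ray GQ]
2. ∠GYQ = 41°  [△QGY]
3. ∠GYX = 41°  [X on ray YQ]

∠GYX = 41°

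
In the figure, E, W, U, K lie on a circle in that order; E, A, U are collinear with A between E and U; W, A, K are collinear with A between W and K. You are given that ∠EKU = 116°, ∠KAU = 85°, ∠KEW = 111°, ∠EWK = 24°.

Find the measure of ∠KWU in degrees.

∠KWU = 40°

1. ∠EWU = 64°  [cyclic EWUK, opposite ∠W+∠K]
2. ∠EAW = 85°  [vertical angles at A]
3. ∠UEW = 71°  [△EAW]
4. ∠EUW = 45°  [△EWU]
5. ∠UAW = 95°  [linear pair at A on EU]
6. ∠KWU = 40°  [△WAU]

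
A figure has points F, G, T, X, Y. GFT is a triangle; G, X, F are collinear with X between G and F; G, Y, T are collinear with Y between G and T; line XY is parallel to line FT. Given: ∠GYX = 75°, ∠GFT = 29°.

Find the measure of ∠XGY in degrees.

∠XGY = 76°

1. ∠FTG = 75°  [XY∥FT, corresponding at Y]
2. ∠FGT = 76°  [△GFT]
3. ∠XGY = 76°  [X on GF, Y on GT]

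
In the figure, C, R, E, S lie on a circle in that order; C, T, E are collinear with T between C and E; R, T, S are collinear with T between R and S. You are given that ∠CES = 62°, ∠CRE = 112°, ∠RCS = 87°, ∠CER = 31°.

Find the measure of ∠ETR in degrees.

1. ∠CRS = 62°  [same arc CS]
2. ∠ECR = 37°  [△CRE]
3. ∠CTR = 81°  [△CTR]
4. ∠ETR = 99°  [linear pair at T on CE]

∠ETR = 99°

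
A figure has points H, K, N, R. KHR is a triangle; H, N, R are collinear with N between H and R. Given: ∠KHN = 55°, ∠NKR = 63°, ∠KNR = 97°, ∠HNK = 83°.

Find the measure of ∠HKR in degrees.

∠HKR = 105°

1. ∠KHR = 55°  [N on ray HR]
2. ∠KRN = 20°  [△KNR]
3. ∠HRK = 20°  [N on ray RH]
4. ∠HKR = 105°  [△KHR]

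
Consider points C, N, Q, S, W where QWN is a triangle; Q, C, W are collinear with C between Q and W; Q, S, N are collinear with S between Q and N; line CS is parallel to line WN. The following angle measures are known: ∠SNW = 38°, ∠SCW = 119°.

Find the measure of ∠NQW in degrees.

1. ∠QNW = 38°  [S on ray NQ]
2. ∠QCS = 61°  [linear pair at C on QW]
3. ∠CSQ = 38°  [CS∥WN, corresponding at S]
4. ∠CQS = 81°  [△QCS]
5. ∠NQW = 81°  [C on QW, S on QN]

∠NQW = 81°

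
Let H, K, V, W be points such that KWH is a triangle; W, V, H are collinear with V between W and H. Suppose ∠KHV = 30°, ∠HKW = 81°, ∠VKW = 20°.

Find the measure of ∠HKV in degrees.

∠HKV = 61°

1. ∠KHW = 30°  [V on ray HW]
2. ∠HWK = 69°  [△KWH]
3. ∠KWV = 69°  [V on ray WH]
4. ∠KVW = 91°  [△KWV]
5. ∠HVK = 89°  [linear pair at V on WH]
6. ∠HKV = 61°  [△KVH]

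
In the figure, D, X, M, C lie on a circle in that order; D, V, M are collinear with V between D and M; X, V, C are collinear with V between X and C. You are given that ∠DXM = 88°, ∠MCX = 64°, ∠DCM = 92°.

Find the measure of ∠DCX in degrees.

∠DCX = 28°

1. ∠MDX = 64°  [same arc XM]
2. ∠DMX = 28°  [△DXM]
3. ∠DCX = 28°  [same arc DX]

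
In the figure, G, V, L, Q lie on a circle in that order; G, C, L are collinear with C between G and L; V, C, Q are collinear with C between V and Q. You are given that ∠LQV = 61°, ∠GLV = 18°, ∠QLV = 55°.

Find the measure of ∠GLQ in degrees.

1. ∠LGV = 61°  [same arc VL]
2. ∠LVQ = 64°  [△VLQ]
3. ∠GVL = 101°  [△GVL]
4. ∠LGQ = 64°  [same arc LQ]
5. ∠GQL = 79°  [cyclic GVLQ, opposite ∠V+∠Q]
6. ∠GLQ = 37°  [△GLQ]

∠GLQ = 37°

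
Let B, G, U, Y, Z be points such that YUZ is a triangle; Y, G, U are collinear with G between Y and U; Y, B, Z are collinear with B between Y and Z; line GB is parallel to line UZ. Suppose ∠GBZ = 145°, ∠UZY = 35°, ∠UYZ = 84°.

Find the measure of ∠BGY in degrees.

∠BGY = 61°

1. ∠GBY = 35°  [linear pair at B on YZ]
2. ∠BYG = 84°  [G on YU, B on YZ]
3. ∠BGY = 61°  [△YGB]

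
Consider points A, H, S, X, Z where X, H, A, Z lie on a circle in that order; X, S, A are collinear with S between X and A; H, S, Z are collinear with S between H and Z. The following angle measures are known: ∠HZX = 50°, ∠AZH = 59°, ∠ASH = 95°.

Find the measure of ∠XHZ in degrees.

∠XHZ = 36°

1. ∠AXH = 59°  [same arc HA]
2. ∠HSX = 85°  [linear pair at S on XA]
3. ∠XHZ = 36°  [△XSH]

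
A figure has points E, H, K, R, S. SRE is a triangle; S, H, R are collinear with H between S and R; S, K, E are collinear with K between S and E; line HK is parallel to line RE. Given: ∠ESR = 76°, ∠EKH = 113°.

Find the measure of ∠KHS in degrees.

1. ∠HSK = 76°  [H on SR, K on SE]
2. ∠HKS = 67°  [linear pair at K on SE]
3. ∠KHS = 37°  [△SHK]

∠KHS = 37°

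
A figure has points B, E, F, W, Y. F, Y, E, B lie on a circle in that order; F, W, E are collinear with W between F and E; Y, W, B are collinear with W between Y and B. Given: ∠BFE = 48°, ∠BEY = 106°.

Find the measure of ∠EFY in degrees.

1. ∠BYE = 48°  [same arc EB]
2. ∠EBY = 26°  [△YEB]
3. ∠EFY = 26°  [same arc YE]

∠EFY = 26°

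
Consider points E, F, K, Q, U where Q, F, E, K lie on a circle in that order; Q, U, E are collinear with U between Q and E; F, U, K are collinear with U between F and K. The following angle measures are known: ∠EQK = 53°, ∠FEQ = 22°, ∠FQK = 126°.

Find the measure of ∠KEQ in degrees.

1. ∠FKQ = 22°  [same arc QF]
2. ∠KFQ = 32°  [△QFK]
3. ∠KEQ = 32°  [same arc QK]

∠KEQ = 32°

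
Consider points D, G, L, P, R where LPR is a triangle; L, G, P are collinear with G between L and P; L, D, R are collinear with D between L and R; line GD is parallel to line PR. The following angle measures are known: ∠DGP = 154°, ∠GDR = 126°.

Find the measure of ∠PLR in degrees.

1. ∠DGL = 26°  [linear pair at G on LP]
2. ∠GDL = 54°  [linear pair at D on LR]
3. ∠DLG = 100°  [△LGD]
4. ∠PLR = 100°  [G on LP, D on LR]

∠PLR = 100°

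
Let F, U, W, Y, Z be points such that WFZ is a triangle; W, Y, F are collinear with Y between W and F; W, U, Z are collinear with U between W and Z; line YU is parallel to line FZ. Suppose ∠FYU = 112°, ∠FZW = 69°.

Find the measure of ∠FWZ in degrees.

1. ∠UYW = 68°  [linear pair at Y on WF]
2. ∠WUY = 69°  [YU∥FZ, corresponding at U]
3. ∠UWY = 43°  [△WYU]
4. ∠FWZ = 43°  [Y on WF, U on WZ]

∠FWZ = 43°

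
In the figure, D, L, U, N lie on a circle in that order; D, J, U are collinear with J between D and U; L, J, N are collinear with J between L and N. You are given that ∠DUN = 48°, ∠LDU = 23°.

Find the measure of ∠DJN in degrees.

1. ∠LNU = 23°  [same arc LU]
2. ∠NJU = 109°  [△UJN]
3. ∠DJN = 71°  [linear pair at J on DU]

∠DJN = 71°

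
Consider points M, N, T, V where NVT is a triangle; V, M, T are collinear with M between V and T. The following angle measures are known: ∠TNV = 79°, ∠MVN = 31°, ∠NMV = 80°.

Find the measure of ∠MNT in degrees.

1. ∠NVT = 31°  [M on ray VT]
2. ∠NMT = 100°  [linear pair at M on VT]
3. ∠NTV = 70°  [△NVT]
4. ∠MTN = 70°  [M on ray TV]
5. ∠MNT = 10°  [△NMT]

∠MNT = 10°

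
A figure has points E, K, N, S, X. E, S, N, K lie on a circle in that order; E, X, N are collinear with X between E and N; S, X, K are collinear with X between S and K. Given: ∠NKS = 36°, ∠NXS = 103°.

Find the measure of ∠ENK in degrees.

∠ENK = 67°

1. ∠NES = 36°  [same arc SN]
2. ∠EXS = 77°  [linear pair at X on EN]
3. ∠ESK = 67°  [△EXS]
4. ∠ENK = 67°  [same arc EK]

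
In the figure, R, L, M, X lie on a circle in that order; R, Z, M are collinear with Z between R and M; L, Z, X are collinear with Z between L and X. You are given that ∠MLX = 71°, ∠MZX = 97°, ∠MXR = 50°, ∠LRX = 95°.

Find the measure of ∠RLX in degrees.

1. ∠MRX = 71°  [same arc MX]
2. ∠RMX = 59°  [△RMX]
3. ∠RLX = 59°  [same arc RX]

∠RLX = 59°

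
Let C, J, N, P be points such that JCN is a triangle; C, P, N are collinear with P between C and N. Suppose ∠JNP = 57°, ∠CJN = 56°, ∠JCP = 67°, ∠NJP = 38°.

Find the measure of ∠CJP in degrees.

∠CJP = 18°

1. ∠JPN = 85°  [△JPN]
2. ∠CPJ = 95°  [linear pair at P on CN]
3. ∠CJP = 18°  [△JCP]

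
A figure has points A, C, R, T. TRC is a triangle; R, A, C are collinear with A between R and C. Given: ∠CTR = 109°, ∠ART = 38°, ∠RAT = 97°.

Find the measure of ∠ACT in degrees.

1. ∠CRT = 38°  [A on ray RC]
2. ∠RCT = 33°  [△TRC]
3. ∠ACT = 33°  [A on ray CR]

∠ACT = 33°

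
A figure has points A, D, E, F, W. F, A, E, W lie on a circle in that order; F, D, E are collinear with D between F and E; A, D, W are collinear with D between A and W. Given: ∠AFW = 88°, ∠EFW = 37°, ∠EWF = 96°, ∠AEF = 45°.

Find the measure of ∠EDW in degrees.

1. ∠AEW = 92°  [cyclic FAEW, opposite ∠F+∠E]
2. ∠EAW = 37°  [same arc EW]
3. ∠FEW = 47°  [△FEW]
4. ∠AWE = 51°  [△AEW]
5. ∠EDW = 82°  [△EDW]

∠EDW = 82°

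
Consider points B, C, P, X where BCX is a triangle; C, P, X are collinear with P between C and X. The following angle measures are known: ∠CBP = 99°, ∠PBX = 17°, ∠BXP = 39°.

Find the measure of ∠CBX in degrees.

∠CBX = 116°

1. ∠BPX = 124°  [△BPX]
2. ∠BXC = 39°  [P on ray XC]
3. ∠BPC = 56°  [linear pair at P on CX]
4. ∠BCP = 25°  [△BCP]
5. ∠BCX = 25°  [P on ray CX]
6. ∠CBX = 116°  [△BCX]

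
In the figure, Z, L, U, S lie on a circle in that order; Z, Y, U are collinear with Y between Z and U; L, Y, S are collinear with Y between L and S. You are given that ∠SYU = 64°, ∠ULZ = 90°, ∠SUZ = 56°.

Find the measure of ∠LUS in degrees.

∠LUS = 86°

1. ∠SYZ = 116°  [linear pair at Y on ZU]
2. ∠USZ = 90°  [cyclic ZLUS, opposite ∠L+∠S]
3. ∠SLZ = 56°  [same arc ZS]
4. ∠SZU = 34°  [△ZUS]
5. ∠LSZ = 30°  [△ZYS]
6. ∠LZS = 94°  [△ZLS]
7. ∠LUS = 86°  [cyclic ZLUS, opposite ∠Z+∠U]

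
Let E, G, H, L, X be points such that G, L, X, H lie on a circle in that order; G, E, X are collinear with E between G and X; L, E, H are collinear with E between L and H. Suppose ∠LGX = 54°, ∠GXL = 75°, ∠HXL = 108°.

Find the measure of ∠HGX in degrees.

1. ∠LHX = 54°  [same arc LX]
2. ∠HLX = 18°  [△LXH]
3. ∠HGX = 18°  [same arc XH]

∠HGX = 18°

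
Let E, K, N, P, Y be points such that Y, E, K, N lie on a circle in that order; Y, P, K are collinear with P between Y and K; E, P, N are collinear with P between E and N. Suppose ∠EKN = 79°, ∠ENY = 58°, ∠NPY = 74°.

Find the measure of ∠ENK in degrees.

1. ∠EYN = 101°  [cyclic YEKN, opposite ∠Y+∠K]
2. ∠NEY = 21°  [△YEN]
3. ∠KPN = 106°  [linear pair at P on YK]
4. ∠NKY = 21°  [same arc YN]
5. ∠ENK = 53°  [△KPN]

∠ENK = 53°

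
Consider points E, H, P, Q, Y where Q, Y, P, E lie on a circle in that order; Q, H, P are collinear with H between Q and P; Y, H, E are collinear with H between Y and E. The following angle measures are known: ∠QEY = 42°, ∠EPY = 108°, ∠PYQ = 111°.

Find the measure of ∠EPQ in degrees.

1. ∠EQY = 72°  [cyclic QYPE, opposite ∠Q+∠P]
2. ∠EYQ = 66°  [△QYE]
3. ∠EPQ = 66°  [same arc QE]

∠EPQ = 66°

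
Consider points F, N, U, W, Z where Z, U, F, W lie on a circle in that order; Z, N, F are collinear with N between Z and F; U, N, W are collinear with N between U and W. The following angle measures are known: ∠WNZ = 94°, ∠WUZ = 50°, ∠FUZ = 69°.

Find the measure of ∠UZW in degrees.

∠UZW = 63°

1. ∠WFZ = 50°  [same arc ZW]
2. ∠FWZ = 111°  [cyclic ZUFW, opposite ∠U+∠W]
3. ∠FZW = 19°  [△ZFW]
4. ∠UWZ = 67°  [△ZNW]
5. ∠UZW = 63°  [△ZUW]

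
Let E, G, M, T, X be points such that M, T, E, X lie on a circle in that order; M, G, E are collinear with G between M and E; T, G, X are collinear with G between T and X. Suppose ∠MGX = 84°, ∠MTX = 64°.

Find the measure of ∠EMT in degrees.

1. ∠EGT = 84°  [vertical angles at G]
2. ∠MGT = 96°  [linear pair at G on ME]
3. ∠EMT = 20°  [△MGT]

∠EMT = 20°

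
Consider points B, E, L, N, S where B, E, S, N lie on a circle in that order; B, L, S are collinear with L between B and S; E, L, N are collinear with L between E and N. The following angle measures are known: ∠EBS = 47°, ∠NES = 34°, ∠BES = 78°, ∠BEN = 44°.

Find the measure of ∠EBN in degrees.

1. ∠ENS = 47°  [same arc ES]
2. ∠ESN = 99°  [△ESN]
3. ∠EBN = 81°  [cyclic BESN, opposite ∠B+∠S]

∠EBN = 81°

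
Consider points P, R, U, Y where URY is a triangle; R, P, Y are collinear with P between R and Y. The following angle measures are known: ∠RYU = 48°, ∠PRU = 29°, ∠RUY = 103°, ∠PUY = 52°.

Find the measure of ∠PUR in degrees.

1. ∠PYU = 48°  [P on ray YR]
2. ∠UPY = 80°  [△UPY]
3. ∠RPU = 100°  [linear pair at P on RY]
4. ∠PUR = 51°  [△URP]

∠PUR = 51°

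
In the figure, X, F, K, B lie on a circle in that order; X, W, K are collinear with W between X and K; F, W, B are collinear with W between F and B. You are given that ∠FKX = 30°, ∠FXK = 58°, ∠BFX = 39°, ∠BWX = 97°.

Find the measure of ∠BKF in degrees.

1. ∠FBX = 30°  [same arc XF]
2. ∠BXF = 111°  [△XFB]
3. ∠BKF = 69°  [cyclic XFKB, opposite ∠X+∠K]

∠BKF = 69°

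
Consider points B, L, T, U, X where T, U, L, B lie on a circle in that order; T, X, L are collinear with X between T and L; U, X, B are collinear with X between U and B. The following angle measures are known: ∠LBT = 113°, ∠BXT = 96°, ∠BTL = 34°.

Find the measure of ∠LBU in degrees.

∠LBU = 63°

1. ∠BLT = 33°  [△TLB]
2. ∠BXL = 84°  [linear pair at X on TL]
3. ∠LBU = 63°  [△LXB]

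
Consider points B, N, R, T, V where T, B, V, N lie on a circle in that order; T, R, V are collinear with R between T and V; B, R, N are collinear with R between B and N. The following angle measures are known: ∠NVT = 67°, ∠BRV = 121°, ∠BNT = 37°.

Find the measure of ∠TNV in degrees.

1. ∠NRT = 121°  [vertical angles at R]
2. ∠NTV = 22°  [△TRN]
3. ∠TNV = 91°  [△TVN]

∠TNV = 91°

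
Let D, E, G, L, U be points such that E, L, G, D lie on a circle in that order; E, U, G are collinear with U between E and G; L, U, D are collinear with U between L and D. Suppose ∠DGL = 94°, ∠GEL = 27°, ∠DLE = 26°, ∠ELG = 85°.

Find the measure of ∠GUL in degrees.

∠GUL = 53°

1. ∠GDL = 27°  [same arc LG]
2. ∠EGL = 68°  [△ELG]
3. ∠DLG = 59°  [△LGD]
4. ∠GUL = 53°  [△LUG]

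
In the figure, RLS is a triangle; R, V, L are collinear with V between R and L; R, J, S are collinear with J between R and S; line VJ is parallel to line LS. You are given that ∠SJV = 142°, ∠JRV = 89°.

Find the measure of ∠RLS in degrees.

1. ∠RJV = 38°  [linear pair at J on RS]
2. ∠JVR = 53°  [△RVJ]
3. ∠RLS = 53°  [VJ∥LS, corresponding at V]

∠RLS = 53°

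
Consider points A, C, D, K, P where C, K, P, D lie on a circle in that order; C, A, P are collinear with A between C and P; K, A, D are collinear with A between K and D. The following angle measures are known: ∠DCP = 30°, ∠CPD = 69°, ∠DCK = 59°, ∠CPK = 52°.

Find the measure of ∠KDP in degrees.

∠KDP = 29°

1. ∠DKP = 30°  [same arc PD]
2. ∠DPK = 121°  [cyclic CKPD, opposite ∠C+∠P]
3. ∠KDP = 29°  [△KPD]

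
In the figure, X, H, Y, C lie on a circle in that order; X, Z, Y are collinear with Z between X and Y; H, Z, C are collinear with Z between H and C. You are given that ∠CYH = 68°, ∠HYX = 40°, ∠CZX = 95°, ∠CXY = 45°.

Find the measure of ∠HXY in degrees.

∠HXY = 67°

1. ∠CXH = 112°  [cyclic XHYC, opposite ∠X+∠Y]
2. ∠HCX = 40°  [same arc XH]
3. ∠HZY = 95°  [vertical angles at Z]
4. ∠CHX = 28°  [△XHC]
5. ∠HZX = 85°  [linear pair at Z on XY]
6. ∠HXY = 67°  [△XZH]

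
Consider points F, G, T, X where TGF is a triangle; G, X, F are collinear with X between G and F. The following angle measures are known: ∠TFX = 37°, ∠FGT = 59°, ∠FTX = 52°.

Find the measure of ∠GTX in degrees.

1. ∠FXT = 91°  [△TXF]
2. ∠TGX = 59°  [X on ray GF]
3. ∠GXT = 89°  [linear pair at X on GF]
4. ∠GTX = 32°  [△TGX]

∠GTX = 32°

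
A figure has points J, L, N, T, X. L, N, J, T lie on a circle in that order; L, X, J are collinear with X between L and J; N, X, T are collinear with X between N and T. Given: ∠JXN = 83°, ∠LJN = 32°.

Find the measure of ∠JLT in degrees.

∠JLT = 65°

1. ∠LXT = 83°  [vertical angles at X]
2. ∠LTN = 32°  [same arc LN]
3. ∠JLT = 65°  [△LXT]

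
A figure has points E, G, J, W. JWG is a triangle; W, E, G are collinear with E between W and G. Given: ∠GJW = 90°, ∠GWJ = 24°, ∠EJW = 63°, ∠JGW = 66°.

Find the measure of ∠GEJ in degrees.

1. ∠EWJ = 24°  [E on ray WG]
2. ∠JEW = 93°  [△JWE]
3. ∠GEJ = 87°  [linear pair at E on WG]

∠GEJ = 87°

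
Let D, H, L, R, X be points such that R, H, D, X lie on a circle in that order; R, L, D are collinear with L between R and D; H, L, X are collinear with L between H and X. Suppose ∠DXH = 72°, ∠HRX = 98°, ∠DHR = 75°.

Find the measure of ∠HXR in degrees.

∠HXR = 33°

1. ∠DRH = 72°  [same arc HD]
2. ∠HDR = 33°  [△RHD]
3. ∠HXR = 33°  [same arc RH]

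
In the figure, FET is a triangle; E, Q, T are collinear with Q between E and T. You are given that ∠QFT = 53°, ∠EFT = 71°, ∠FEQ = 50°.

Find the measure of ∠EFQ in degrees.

1. ∠FET = 50°  [Q on ray ET]
2. ∠ETF = 59°  [△FET]
3. ∠FTQ = 59°  [Q on ray TE]
4. ∠FQT = 68°  [△FQT]
5. ∠EQF = 112°  [linear pair at Q on ET]
6. ∠EFQ = 18°  [△FEQ]

∠EFQ = 18°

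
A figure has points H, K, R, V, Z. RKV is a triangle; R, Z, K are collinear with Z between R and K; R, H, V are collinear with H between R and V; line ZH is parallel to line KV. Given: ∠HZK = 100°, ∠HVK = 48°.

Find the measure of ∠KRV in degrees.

1. ∠HZR = 80°  [linear pair at Z on RK]
2. ∠KVR = 48°  [H on ray VR]
3. ∠RKV = 80°  [ZH∥KV, corresponding at Z]
4. ∠KRV = 52°  [△RKV]

∠KRV = 52°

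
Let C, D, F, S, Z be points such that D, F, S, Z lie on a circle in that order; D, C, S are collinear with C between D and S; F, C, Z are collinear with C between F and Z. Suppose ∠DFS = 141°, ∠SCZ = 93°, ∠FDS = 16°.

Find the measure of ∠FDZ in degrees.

∠FDZ = 86°

1. ∠DSF = 23°  [△DFS]
2. ∠DCF = 93°  [vertical angles at C]
3. ∠DFZ = 71°  [△DCF]
4. ∠DZF = 23°  [same arc DF]
5. ∠FDZ = 86°  [△DFZ]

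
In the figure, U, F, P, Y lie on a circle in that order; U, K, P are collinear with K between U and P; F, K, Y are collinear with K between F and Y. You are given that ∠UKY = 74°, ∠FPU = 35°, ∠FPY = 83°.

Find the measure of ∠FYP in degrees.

∠FYP = 26°

1. ∠FKP = 74°  [vertical angles at K]
2. ∠PFY = 71°  [△FKP]
3. ∠FYP = 26°  [△FPY]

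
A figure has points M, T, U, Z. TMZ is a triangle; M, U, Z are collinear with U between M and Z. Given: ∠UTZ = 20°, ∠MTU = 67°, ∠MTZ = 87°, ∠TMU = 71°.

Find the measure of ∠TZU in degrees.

∠TZU = 22°

1. ∠MUT = 42°  [△TMU]
2. ∠TUZ = 138°  [linear pair at U on MZ]
3. ∠TZU = 22°  [△TUZ]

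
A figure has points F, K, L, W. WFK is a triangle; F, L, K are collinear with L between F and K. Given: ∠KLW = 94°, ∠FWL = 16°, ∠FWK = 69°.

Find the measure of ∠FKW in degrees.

1. ∠FLW = 86°  [linear pair at L on FK]
2. ∠LFW = 78°  [△WFL]
3. ∠KFW = 78°  [L on ray FK]
4. ∠FKW = 33°  [△WFK]

∠FKW = 33°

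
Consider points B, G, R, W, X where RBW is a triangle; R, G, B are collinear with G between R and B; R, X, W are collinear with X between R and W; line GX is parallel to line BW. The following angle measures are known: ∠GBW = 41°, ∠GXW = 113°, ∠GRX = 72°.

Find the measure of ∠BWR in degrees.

1. ∠RBW = 41°  [G on ray BR]
2. ∠BRW = 72°  [G on RB, X on RW]
3. ∠BWR = 67°  [△RBW]

∠BWR = 67°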